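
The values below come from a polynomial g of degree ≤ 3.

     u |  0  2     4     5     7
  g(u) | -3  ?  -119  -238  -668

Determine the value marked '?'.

-13

The 4 known points determine the degree-3 polynomial uniquely.
Write g(u) = au^3 + bu^2 + cu + d. Substituting each data point gives a linear system:
  d = -3
  64a + 16b + 4c + d = -119
  125a + 25b + 5c + d = -238
  343a + 49b + 7c + d = -668
Solving the system yields a = -2, b = 0, c = 3, d = -3.
So g(u) = -2u³ + 3u - 3.
Then g(2) = -13.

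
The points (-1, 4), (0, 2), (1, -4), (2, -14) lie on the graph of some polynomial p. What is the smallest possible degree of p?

2

Forward differences of the values at u = -1, 0, 1, 2:
  p  : 4  2  -4  -14
  Δ  : -2  -6  -10
  Δ^2: -4  -4
  Δ^3: 0
The second differences are constant (-4) and nonzero, while all higher differences vanish, so the minimal degree is 2.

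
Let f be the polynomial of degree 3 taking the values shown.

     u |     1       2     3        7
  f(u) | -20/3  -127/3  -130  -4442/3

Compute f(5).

Write f(u) = au^3 + bu^2 + cu + d. Substituting each data point gives a linear system:
  a + b + c + d = -20/3
  8a + 4b + 2c + d = -127/3
  27a + 9b + 3c + d = -130
  343a + 49b + 7c + d = -4442/3
Solving the system yields a = -4, b = -2, c = -5/3, d = 1.
So f(u) = -4u^3 - 2u^2 - (5/3)u + 1.
Then f(5) = -1672/3.

-1672/3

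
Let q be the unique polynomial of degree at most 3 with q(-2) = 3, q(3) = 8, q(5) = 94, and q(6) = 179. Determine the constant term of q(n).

-1

Write q(n) = an^3 + bn^2 + cn + d. Substituting each data point gives a linear system:
  -8a + 4b - 2c + d = 3
  27a + 9b + 3c + d = 8
  125a + 25b + 5c + d = 94
  216a + 36b + 6c + d = 179
Solving the system yields a = 1, b = 0, c = -6, d = -1.
So q(n) = n^3 - 6n - 1.
The constant term is -1.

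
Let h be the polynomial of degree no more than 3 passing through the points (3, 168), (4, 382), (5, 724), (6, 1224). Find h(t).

h(t) = 5t^3 + 4t^2 + t - 6

Write h(t) = at^3 + bt^2 + ct + d. Substituting each data point gives a linear system:
  27a + 9b + 3c + d = 168
  64a + 16b + 4c + d = 382
  125a + 25b + 5c + d = 724
  216a + 36b + 6c + d = 1224
Solving the system yields a = 5, b = 4, c = 1, d = -6.
So h(t) = 5t³ + 4t² + t - 6.
Check: h(4) = 382. ✓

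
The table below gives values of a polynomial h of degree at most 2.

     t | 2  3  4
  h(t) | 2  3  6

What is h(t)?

h(t) = t^2 - 4t + 6

Using the Lagrange interpolation formula with nodes 2, 3, 4:
  L_0(t) = (t - 3)(t - 4) / 2
  L_1(t) = (t - 2)(t - 4) / -1
  L_2(t) = (t - 2)(t - 3) / 2
Then h(t) = 2·L_0(t) + 3·L_1(t) + 6·L_2(t).
Expanding and collecting terms gives h(t) = t^2 - 4t + 6.
Check: h(3) = 3. ✓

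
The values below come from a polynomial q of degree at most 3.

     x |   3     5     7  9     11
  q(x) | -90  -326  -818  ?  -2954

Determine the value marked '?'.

-1662

The 4 known points determine the degree-3 polynomial uniquely.
Write q(x) = ax^3 + bx^2 + cx + d. Substituting each data point gives a linear system:
  27a + 9b + 3c + d = -90
  125a + 25b + 5c + d = -326
  343a + 49b + 7c + d = -818
  1331a + 121b + 11c + d = -2954
Solving the system yields a = -2, b = -2, c = -4, d = -6.
So q(x) = -2x^3 - 2x^2 - 4x - 6.
Then q(9) = -1662.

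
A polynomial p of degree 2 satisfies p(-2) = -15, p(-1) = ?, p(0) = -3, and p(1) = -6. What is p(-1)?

-6

On equispaced nodes a degree-2 polynomial has vanishing third forward difference, so
  - p(-2) + 3·p(-1) - 3·p(0) + p(1) = 0.
Substituting the known values and solving for p(-1):
  3·p(-1) = -18
  p(-1) = -6.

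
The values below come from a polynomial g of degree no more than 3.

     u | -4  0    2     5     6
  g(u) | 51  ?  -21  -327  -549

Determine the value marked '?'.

The 4 known points determine the degree-3 polynomial uniquely.
Write g(u) = au^3 + bu^2 + cu + d. Substituting each data point gives a linear system:
  -64a + 16b - 4c + d = 51
  8a + 4b + 2c + d = -21
  125a + 25b + 5c + d = -327
  216a + 36b + 6c + d = -549
Solving the system yields a = -2, b = -4, c = 4, d = 3.
So g(u) = -2u^3 - 4u^2 + 4u + 3.
Then g(0) = 3.

3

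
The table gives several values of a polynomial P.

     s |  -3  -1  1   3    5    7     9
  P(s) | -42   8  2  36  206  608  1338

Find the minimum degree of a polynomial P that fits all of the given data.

3

Forward differences of the values at s = -3, -1, 1, 3, 5, 7, 9:
  P  : -42  8  2  36  206  608  1338
  Δ  : 50  -6  34  170  402  730
  Δ^2: -56  40  136  232  328
  Δ^3: 96  96  96  96
  Δ^4: 0  0  0
  Δ^5: 0  0
  Δ^6: 0
The third differences are constant (96) and nonzero, while all higher differences vanish, so the minimal degree is 3.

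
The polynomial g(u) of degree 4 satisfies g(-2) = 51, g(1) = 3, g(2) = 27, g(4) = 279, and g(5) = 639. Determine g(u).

g(u) = u^4 - u^3 + 6u^2 - 2u - 1

Using the Lagrange interpolation formula with nodes -2, 1, 2, 4, 5:
  L_0(u) = (u - 1)(u - 2)(u - 4)(u - 5) / 504
  L_1(u) = (u + 2)(u - 2)(u - 4)(u - 5) / -36
  L_2(u) = (u + 2)(u - 1)(u - 4)(u - 5) / 24
  L_3(u) = (u + 2)(u - 1)(u - 2)(u - 5) / -36
  L_4(u) = (u + 2)(u - 1)(u - 2)(u - 4) / 84
Then g(u) = 51·L_0(u) + 3·L_1(u) + 27·L_2(u) + 279·L_3(u) + 639·L_4(u).
Expanding and collecting terms gives g(u) = u⁴ - u³ + 6u² - 2u - 1.
Check: g(2) = 27. ✓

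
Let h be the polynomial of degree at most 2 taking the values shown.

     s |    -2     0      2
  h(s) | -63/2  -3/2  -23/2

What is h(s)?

Using the Lagrange interpolation formula with nodes -2, 0, 2:
  L_0(s) = s(s - 2) / 8
  L_1(s) = (s + 2)(s - 2) / -4
  L_2(s) = (s + 2)s / 8
Then h(s) = -63/2·L_0(s) - 3/2·L_1(s) - 23/2·L_2(s).
Expanding and collecting terms gives h(s) = -5s^2 + 5s - 3/2.
Check: h(-2) = -63/2. ✓

h(s) = -5s^2 + 5s - 3/2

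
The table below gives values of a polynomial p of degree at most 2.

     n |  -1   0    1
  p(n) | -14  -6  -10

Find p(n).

p(n) = -6n^2 + 2n - 6

Using the Lagrange interpolation formula with nodes -1, 0, 1:
  L_0(n) = n(n - 1) / 2
  L_1(n) = (n + 1)(n - 1) / -1
  L_2(n) = (n + 1)n / 2
Then p(n) = -14·L_0(n) - 6·L_1(n) - 10·L_2(n).
Expanding and collecting terms gives p(n) = -6n^2 + 2n - 6.
Check: p(0) = -6. ✓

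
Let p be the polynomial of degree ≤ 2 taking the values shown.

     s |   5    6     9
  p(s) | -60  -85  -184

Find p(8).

Write p(s) = as^2 + bs + c. Substituting each data point gives a linear system:
  25a + 5b + c = -60
  36a + 6b + c = -85
  81a + 9b + c = -184
Solving the system yields a = -2, b = -3, c = 5.
So p(s) = -2s² - 3s + 5.
Then p(8) = -147.

-147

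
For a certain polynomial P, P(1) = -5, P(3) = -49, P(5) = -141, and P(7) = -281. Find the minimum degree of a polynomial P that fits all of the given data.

2

Forward differences of the values at n = 1, 3, 5, 7:
  P  : -5  -49  -141  -281
  Δ  : -44  -92  -140
  Δ^2: -48  -48
  Δ^3: 0
The second differences are constant (-48) and nonzero, while all higher differences vanish, so the minimal degree is 2.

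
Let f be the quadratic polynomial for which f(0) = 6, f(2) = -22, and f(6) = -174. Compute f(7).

Using the Lagrange interpolation formula with nodes 0, 2, 6:
  L_0(u) = (u - 2)(u - 6) / 12
  L_1(u) = u(u - 6) / -8
  L_2(u) = u(u - 2) / 24
Then f(u) = 6·L_0(u) - 22·L_1(u) - 174·L_2(u).
Expanding and collecting terms gives f(u) = -4u² - 6u + 6.
Evaluating at u = 7: f(7) = -232.

-232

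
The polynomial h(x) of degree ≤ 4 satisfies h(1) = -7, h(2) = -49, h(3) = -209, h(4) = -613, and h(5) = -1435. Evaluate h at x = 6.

Using the Lagrange interpolation formula with nodes 1, 2, 3, 4, 5:
  L_0(x) = (x - 2)(x - 3)(x - 4)(x - 5) / 24
  L_1(x) = (x - 1)(x - 3)(x - 4)(x - 5) / -6
  L_2(x) = (x - 1)(x - 2)(x - 4)(x - 5) / 4
  L_3(x) = (x - 1)(x - 2)(x - 3)(x - 5) / -6
  L_4(x) = (x - 1)(x - 2)(x - 3)(x - 4) / 24
Then h(x) = -7·L_0(x) - 49·L_1(x) - 209·L_2(x) - 613·L_3(x) - 1435·L_4(x).
Expanding and collecting terms gives h(x) = -2x^4 - x^3 - 3x^2 + 4x - 5.
Evaluating at x = 6: h(6) = -2897.

-2897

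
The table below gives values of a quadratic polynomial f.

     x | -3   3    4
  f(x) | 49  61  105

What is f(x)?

Write f(x) = ax^2 + bx + c. Substituting each data point gives a linear system:
  9a - 3b + c = 49
  9a + 3b + c = 61
  16a + 4b + c = 105
Solving the system yields a = 6, b = 2, c = 1.
So f(x) = 6x² + 2x + 1.
Check: f(-3) = 49. ✓

f(x) = 6x^2 + 2x + 1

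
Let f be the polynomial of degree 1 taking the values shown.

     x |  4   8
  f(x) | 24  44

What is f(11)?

59

Using the Lagrange interpolation formula with nodes 4, 8:
  L_0(x) = (x - 8) / -4
  L_1(x) = (x - 4) / 4
Then f(x) = 24·L_0(x) + 44·L_1(x).
Expanding and collecting terms gives f(x) = 5x + 4.
Evaluating at x = 11: f(11) = 59.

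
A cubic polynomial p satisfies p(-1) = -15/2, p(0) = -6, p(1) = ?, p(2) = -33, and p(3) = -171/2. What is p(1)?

The 4 known points determine the degree-3 polynomial uniquely.
Write p(n) = an^3 + bn^2 + cn + d. Substituting each data point gives a linear system:
  -a + b - c + d = -15/2
  d = -6
  8a + 4b + 2c + d = -33
  27a + 9b + 3c + d = -171/2
Solving the system yields a = -2, b = -3, c = 1/2, d = -6.
So p(n) = -2n^3 - 3n^2 + (1/2)n - 6.
Then p(1) = -21/2.

-21/2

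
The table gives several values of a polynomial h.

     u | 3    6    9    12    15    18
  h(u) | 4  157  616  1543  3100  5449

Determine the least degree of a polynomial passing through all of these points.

3

Forward differences of the values at u = 3, 6, 9, 12, 15, 18:
  h  : 4  157  616  1543  3100  5449
  Δ  : 153  459  927  1557  2349
  Δ^2: 306  468  630  792
  Δ^3: 162  162  162
  Δ^4: 0  0
  Δ^5: 0
The third differences are constant (162) and nonzero, while all higher differences vanish, so the minimal degree is 3.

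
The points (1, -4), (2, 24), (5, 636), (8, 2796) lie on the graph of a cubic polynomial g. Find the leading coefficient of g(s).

Write g(s) = as^3 + bs^2 + cs + d. Substituting each data point gives a linear system:
  a + b + c + d = -4
  8a + 4b + 2c + d = 24
  125a + 25b + 5c + d = 636
  512a + 64b + 8c + d = 2796
Solving the system yields a = 6, b = -4, c = -2, d = -4.
So g(s) = 6s^3 - 4s^2 - 2s - 4.
The leading coefficient is 6.

6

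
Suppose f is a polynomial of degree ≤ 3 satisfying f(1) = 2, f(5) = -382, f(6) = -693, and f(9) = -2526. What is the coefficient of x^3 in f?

Write f(x) = ax^3 + bx^2 + cx + d. Substituting each data point gives a linear system:
  a + b + c + d = 2
  125a + 25b + 5c + d = -382
  216a + 36b + 6c + d = -693
  729a + 81b + 9c + d = -2526
Solving the system yields a = -4, b = 5, c = -2, d = 3.
So f(x) = -4x^3 + 5x^2 - 2x + 3.
The leading coefficient is -4.

-4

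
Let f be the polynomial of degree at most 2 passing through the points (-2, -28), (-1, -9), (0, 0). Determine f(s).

Write f(s) = as^2 + bs + c. Substituting each data point gives a linear system:
  4a - 2b + c = -28
  a - b + c = -9
  c = 0
Solving the system yields a = -5, b = 4, c = 0.
So f(s) = -5s^2 + 4s.
Check: f(-2) = -28. ✓

f(s) = -5s^2 + 4s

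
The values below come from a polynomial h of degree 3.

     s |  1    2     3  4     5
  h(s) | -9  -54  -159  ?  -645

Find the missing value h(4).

-348

The 4 known points determine the degree-3 polynomial uniquely.
Write h(s) = as^3 + bs^2 + cs + d. Substituting each data point gives a linear system:
  a + b + c + d = -9
  8a + 4b + 2c + d = -54
  27a + 9b + 3c + d = -159
  125a + 25b + 5c + d = -645
Solving the system yields a = -4, b = -6, c = 1, d = 0.
So h(s) = -4s^3 - 6s^2 + s.
Then h(4) = -348.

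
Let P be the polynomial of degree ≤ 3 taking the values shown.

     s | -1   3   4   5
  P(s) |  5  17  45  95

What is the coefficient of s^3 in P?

1

Write P(s) = as^3 + bs^2 + cs + d. Substituting each data point gives a linear system:
  -a + b - c + d = 5
  27a + 9b + 3c + d = 17
  64a + 16b + 4c + d = 45
  125a + 25b + 5c + d = 95
Solving the system yields a = 1, b = -1, c = -2, d = 5.
So P(s) = s^3 - s^2 - 2s + 5.
The leading coefficient is 1.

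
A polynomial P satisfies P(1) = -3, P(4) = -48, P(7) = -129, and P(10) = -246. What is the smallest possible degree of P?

2

Forward differences of the values at x = 1, 4, 7, 10:
  P  : -3  -48  -129  -246
  Δ  : -45  -81  -117
  Δ^2: -36  -36
  Δ^3: 0
The second differences are constant (-36) and nonzero, while all higher differences vanish, so the minimal degree is 2.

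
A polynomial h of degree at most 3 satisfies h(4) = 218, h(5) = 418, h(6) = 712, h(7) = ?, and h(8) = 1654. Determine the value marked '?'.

The 4 known points determine the degree-3 polynomial uniquely.
Write h(n) = an^3 + bn^2 + cn + d. Substituting each data point gives a linear system:
  64a + 16b + 4c + d = 218
  125a + 25b + 5c + d = 418
  216a + 36b + 6c + d = 712
  512a + 64b + 8c + d = 1654
Solving the system yields a = 3, b = 2, c = -1, d = -2.
So h(n) = 3n^3 + 2n^2 - n - 2.
Then h(7) = 1118.

1118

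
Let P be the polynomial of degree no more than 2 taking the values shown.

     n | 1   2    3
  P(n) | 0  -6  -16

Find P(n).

Write P(n) = an^2 + bn + c. Substituting each data point gives a linear system:
  a + b + c = 0
  4a + 2b + c = -6
  9a + 3b + c = -16
Solving the system yields a = -2, b = 0, c = 2.
So P(n) = -2n^2 + 2.
Check: P(1) = 0. ✓

P(n) = -2n^2 + 2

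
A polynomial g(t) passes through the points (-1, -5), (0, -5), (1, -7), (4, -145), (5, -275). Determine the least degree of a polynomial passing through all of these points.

Divided differences on the nodes -1, 0, 1, 4, 5:
  order 0: -5  -5  -7  -145  -275
  order 1: 0  -2  -46  -130
  order 2: -1  -11  -21
  order 3: -2  -2
  order 4: 0
The order-3 divided differences are all -2 (nonzero) and every higher order vanishes, so the data lies on a polynomial of degree exactly 3.

3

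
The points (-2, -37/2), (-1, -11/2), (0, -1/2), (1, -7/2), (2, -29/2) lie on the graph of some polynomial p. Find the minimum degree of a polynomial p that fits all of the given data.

Forward differences of the values at n = -2, -1, 0, 1, 2:
  p  : -37/2  -11/2  -1/2  -7/2  -29/2
  Δ  : 13  5  -3  -11
  Δ^2: -8  -8  -8
  Δ^3: 0  0
  Δ^4: 0
The second differences are constant (-8) and nonzero, while all higher differences vanish, so the minimal degree is 2.

2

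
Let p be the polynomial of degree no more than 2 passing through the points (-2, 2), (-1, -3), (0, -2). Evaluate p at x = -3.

Write p(x) = ax^2 + bx + c. Substituting each data point gives a linear system:
  4a - 2b + c = 2
  a - b + c = -3
  c = -2
Solving the system yields a = 3, b = 4, c = -2.
So p(x) = 3x^2 + 4x - 2.
Then p(-3) = 13.

13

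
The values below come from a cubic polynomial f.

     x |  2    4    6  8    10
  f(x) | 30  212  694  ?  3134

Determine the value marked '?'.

1620

The 4 known points determine the degree-3 polynomial uniquely.
Write f(x) = ax^3 + bx^2 + cx + d. Substituting each data point gives a linear system:
  8a + 4b + 2c + d = 30
  64a + 16b + 4c + d = 212
  216a + 36b + 6c + d = 694
  1000a + 100b + 10c + d = 3134
Solving the system yields a = 3, b = 3/2, c = -2, d = 4.
So f(x) = 3x^3 + (3/2)x^2 - 2x + 4.
Then f(8) = 1620.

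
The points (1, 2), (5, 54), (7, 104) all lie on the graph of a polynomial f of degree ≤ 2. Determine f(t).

f(t) = 2t^2 + t - 1

Write f(t) = at^2 + bt + c. Substituting each data point gives a linear system:
  a + b + c = 2
  25a + 5b + c = 54
  49a + 7b + c = 104
Solving the system yields a = 2, b = 1, c = -1.
So f(t) = 2t² + t - 1.
Check: f(1) = 2. ✓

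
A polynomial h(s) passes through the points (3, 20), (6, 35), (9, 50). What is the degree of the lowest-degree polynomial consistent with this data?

1

Forward differences of the values at s = 3, 6, 9:
  h  : 20  35  50
  Δ  : 15  15
  Δ^2: 0
The first differences are constant (15) and nonzero, while all higher differences vanish, so the minimal degree is 1.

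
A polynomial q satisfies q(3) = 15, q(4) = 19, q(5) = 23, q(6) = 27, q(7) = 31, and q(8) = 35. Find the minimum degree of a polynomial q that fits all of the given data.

1

Forward differences of the values at t = 3, 4, 5, 6, 7, 8:
  q  : 15  19  23  27  31  35
  Δ  : 4  4  4  4  4
  Δ^2: 0  0  0  0
  Δ^3: 0  0  0
  Δ^4: 0  0
  Δ^5: 0
The first differences are constant (4) and nonzero, while all higher differences vanish, so the minimal degree is 1.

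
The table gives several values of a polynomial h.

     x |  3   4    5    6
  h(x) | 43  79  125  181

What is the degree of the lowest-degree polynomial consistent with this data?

Forward differences of the values at x = 3, 4, 5, 6:
  h  : 43  79  125  181
  Δ  : 36  46  56
  Δ^2: 10  10
  Δ^3: 0
The second differences are constant (10) and nonzero, while all higher differences vanish, so the minimal degree is 2.

2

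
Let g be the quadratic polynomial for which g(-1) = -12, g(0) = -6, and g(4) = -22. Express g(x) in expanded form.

Using the Lagrange interpolation formula with nodes -1, 0, 4:
  L_0(x) = x(x - 4) / 5
  L_1(x) = (x + 1)(x - 4) / -4
  L_2(x) = (x + 1)x / 20
Then g(x) = -12·L_0(x) - 6·L_1(x) - 22·L_2(x).
Expanding and collecting terms gives g(x) = -2x² + 4x - 6.
Check: g(0) = -6. ✓

g(x) = -2x^2 + 4x - 6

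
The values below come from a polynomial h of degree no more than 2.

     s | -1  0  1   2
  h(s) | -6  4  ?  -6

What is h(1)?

4

On equispaced nodes a degree-2 polynomial has vanishing third forward difference, so
  - h(-1) + 3·h(0) - 3·h(1) + h(2) = 0.
Substituting the known values and solving for h(1):
  -3·h(1) = -12
  h(1) = 4.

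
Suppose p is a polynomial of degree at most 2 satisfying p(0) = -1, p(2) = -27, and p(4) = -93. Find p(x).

Using the Lagrange interpolation formula with nodes 0, 2, 4:
  L_0(x) = (x - 2)(x - 4) / 8
  L_1(x) = x(x - 4) / -4
  L_2(x) = x(x - 2) / 8
Then p(x) = -1·L_0(x) - 27·L_1(x) - 93·L_2(x).
Expanding and collecting terms gives p(x) = -5x^2 - 3x - 1.
Check: p(4) = -93. ✓

p(x) = -5x^2 - 3x - 1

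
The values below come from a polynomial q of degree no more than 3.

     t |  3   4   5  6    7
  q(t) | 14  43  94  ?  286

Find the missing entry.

The 4 known points determine the degree-3 polynomial uniquely.
Write q(t) = at^3 + bt^2 + ct + d. Substituting each data point gives a linear system:
  27a + 9b + 3c + d = 14
  64a + 16b + 4c + d = 43
  125a + 25b + 5c + d = 94
  343a + 49b + 7c + d = 286
Solving the system yields a = 1, b = -1, c = -1, d = -1.
So q(t) = t³ - t² - t - 1.
Then q(6) = 173.

173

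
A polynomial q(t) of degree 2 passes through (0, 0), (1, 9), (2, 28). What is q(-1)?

Using the Lagrange interpolation formula with nodes 0, 1, 2:
  L_0(t) = (t - 1)(t - 2) / 2
  L_1(t) = t(t - 2) / -1
  L_2(t) = t(t - 1) / 2
Then q(t) = 0·L_0(t) + 9·L_1(t) + 28·L_2(t).
Expanding and collecting terms gives q(t) = 5t² + 4t.
Evaluating at t = -1: q(-1) = 1.

1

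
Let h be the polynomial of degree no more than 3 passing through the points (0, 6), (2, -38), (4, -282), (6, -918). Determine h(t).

h(t) = -4t^3 - t^2 - 4t + 6

Write h(t) = at^3 + bt^2 + ct + d. Substituting each data point gives a linear system:
  d = 6
  8a + 4b + 2c + d = -38
  64a + 16b + 4c + d = -282
  216a + 36b + 6c + d = -918
Solving the system yields a = -4, b = -1, c = -4, d = 6.
So h(t) = -4t³ - t² - 4t + 6.
Check: h(6) = -918. ✓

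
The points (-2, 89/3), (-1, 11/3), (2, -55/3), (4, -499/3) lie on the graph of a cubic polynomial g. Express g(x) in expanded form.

Write g(x) = ax^3 + bx^2 + cx + d. Substituting each data point gives a linear system:
  -8a + 4b - 2c + d = 89/3
  -a + b - c + d = 11/3
  8a + 4b + 2c + d = -55/3
  64a + 16b + 4c + d = -499/3
Solving the system yields a = -3, b = 5/3, c = 0, d = -1.
So g(x) = -3x^3 + (5/3)x^2 - 1.
Check: g(4) = -499/3. ✓

g(x) = -3x^3 + (5/3)x^2 - 1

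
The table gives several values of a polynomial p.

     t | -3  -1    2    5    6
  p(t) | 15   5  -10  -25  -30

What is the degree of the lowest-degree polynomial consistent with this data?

1

Divided differences on the nodes -3, -1, 2, 5, 6:
  order 0: 15  5  -10  -25  -30
  order 1: -5  -5  -5  -5
  order 2: 0  0  0
  order 3: 0  0
  order 4: 0
The order-1 divided differences are all -5 (nonzero) and every higher order vanishes, so the data lies on a polynomial of degree exactly 1.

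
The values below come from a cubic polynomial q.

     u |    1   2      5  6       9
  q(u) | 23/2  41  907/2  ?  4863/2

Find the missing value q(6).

759

The 4 known points determine the degree-3 polynomial uniquely.
Write q(u) = au^3 + bu^2 + cu + d. Substituting each data point gives a linear system:
  a + b + c + d = 23/2
  8a + 4b + 2c + d = 41
  125a + 25b + 5c + d = 907/2
  729a + 81b + 9c + d = 4863/2
Solving the system yields a = 3, b = 3, c = -1/2, d = 6.
So q(u) = 3u^3 + 3u^2 - (1/2)u + 6.
Then q(6) = 759.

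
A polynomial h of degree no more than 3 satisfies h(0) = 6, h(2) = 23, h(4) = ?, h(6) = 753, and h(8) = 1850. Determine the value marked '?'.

208

On equispaced nodes a degree-3 polynomial has vanishing fourth forward difference, so
  h(0) - 4·h(2) + 6·h(4) - 4·h(6) + h(8) = 0.
Substituting the known values and solving for h(4):
  6·h(4) = 1248
  h(4) = 208.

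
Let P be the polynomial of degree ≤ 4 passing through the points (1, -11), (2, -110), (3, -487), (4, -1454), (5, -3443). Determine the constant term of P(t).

Write P(t) = at^4 + bt^3 + ct^2 + dt + e. Substituting each data point gives a linear system:
  a + b + c + d + e = -11
  16a + 8b + 4c + 2d + e = -110
  81a + 27b + 9c + 3d + e = -487
  256a + 64b + 16c + 4d + e = -1454
  625a + 125b + 25c + 5d + e = -3443
Solving the system yields a = -5, b = -2, c = -2, d = -4, e = 2.
So P(t) = -5t⁴ - 2t³ - 2t² - 4t + 2.
The constant term is 2.

2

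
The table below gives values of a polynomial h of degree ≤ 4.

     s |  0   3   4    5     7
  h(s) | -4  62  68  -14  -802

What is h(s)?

h(s) = -s^4 + 4s^3 + 5s^2 - 2s - 4

Write h(s) = as^4 + bs^3 + cs^2 + ds + e. Substituting each data point gives a linear system:
  e = -4
  81a + 27b + 9c + 3d + e = 62
  256a + 64b + 16c + 4d + e = 68
  625a + 125b + 25c + 5d + e = -14
  2401a + 343b + 49c + 7d + e = -802
Solving the system yields a = -1, b = 4, c = 5, d = -2, e = -4.
So h(s) = -s⁴ + 4s³ + 5s² - 2s - 4.
Check: h(3) = 62. ✓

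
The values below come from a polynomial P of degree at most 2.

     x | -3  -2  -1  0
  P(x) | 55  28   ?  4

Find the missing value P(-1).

11

On equispaced nodes a degree-2 polynomial has vanishing third forward difference, so
  - P(-3) + 3·P(-2) - 3·P(-1) + P(0) = 0.
Substituting the known values and solving for P(-1):
  -3·P(-1) = -33
  P(-1) = 11.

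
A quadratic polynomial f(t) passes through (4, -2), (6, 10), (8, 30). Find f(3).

Write f(t) = at^2 + bt + c. Substituting each data point gives a linear system:
  16a + 4b + c = -2
  36a + 6b + c = 10
  64a + 8b + c = 30
Solving the system yields a = 1, b = -4, c = -2.
So f(t) = t² - 4t - 2.
Then f(3) = -5.

-5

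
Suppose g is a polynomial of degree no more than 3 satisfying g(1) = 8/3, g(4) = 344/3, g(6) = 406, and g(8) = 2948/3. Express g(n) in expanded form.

g(n) = 2n^3 - (1/3)n^2 - 3n + 4

Using the Lagrange interpolation formula with nodes 1, 4, 6, 8:
  L_0(n) = (n - 4)(n - 6)(n - 8) / -105
  L_1(n) = (n - 1)(n - 6)(n - 8) / 24
  L_2(n) = (n - 1)(n - 4)(n - 8) / -20
  L_3(n) = (n - 1)(n - 4)(n - 6) / 56
Then g(n) = 8/3·L_0(n) + 344/3·L_1(n) + 406·L_2(n) + 2948/3·L_3(n).
Expanding and collecting terms gives g(n) = 2n³ - (1/3)n² - 3n + 4.
Check: g(4) = 344/3. ✓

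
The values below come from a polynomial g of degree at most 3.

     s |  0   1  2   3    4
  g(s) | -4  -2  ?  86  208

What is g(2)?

On equispaced nodes a degree-3 polynomial has vanishing fourth forward difference, so
  g(0) - 4·g(1) + 6·g(2) - 4·g(3) + g(4) = 0.
Substituting the known values and solving for g(2):
  6·g(2) = 132
  g(2) = 22.

22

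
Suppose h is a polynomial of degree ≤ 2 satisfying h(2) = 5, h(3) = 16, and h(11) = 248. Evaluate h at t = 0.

-5

Using the Lagrange interpolation formula with nodes 2, 3, 11:
  L_0(t) = (t - 3)(t - 11) / 9
  L_1(t) = (t - 2)(t - 11) / -8
  L_2(t) = (t - 2)(t - 3) / 72
Then h(t) = 5·L_0(t) + 16·L_1(t) + 248·L_2(t).
Expanding and collecting terms gives h(t) = 2t^2 + t - 5.
Evaluating at t = 0: h(0) = -5.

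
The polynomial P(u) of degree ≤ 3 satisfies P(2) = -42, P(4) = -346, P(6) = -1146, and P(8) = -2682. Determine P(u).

P(u) = -5u^3 - 2u^2 + 6

Write P(u) = au^3 + bu^2 + cu + d. Substituting each data point gives a linear system:
  8a + 4b + 2c + d = -42
  64a + 16b + 4c + d = -346
  216a + 36b + 6c + d = -1146
  512a + 64b + 8c + d = -2682
Solving the system yields a = -5, b = -2, c = 0, d = 6.
So P(u) = -5u³ - 2u² + 6.
Check: P(8) = -2682. ✓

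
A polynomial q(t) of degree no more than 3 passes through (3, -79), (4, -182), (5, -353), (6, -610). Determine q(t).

q(t) = -3t^3 + 2t^2 - 6t + 2

Write q(t) = at^3 + bt^2 + ct + d. Substituting each data point gives a linear system:
  27a + 9b + 3c + d = -79
  64a + 16b + 4c + d = -182
  125a + 25b + 5c + d = -353
  216a + 36b + 6c + d = -610
Solving the system yields a = -3, b = 2, c = -6, d = 2.
So q(t) = -3t³ + 2t² - 6t + 2.
Check: q(4) = -182. ✓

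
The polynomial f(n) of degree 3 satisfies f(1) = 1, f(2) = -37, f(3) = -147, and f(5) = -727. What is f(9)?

Write f(n) = an^3 + bn^2 + cn + d. Substituting each data point gives a linear system:
  a + b + c + d = 1
  8a + 4b + 2c + d = -37
  27a + 9b + 3c + d = -147
  125a + 25b + 5c + d = -727
Solving the system yields a = -6, b = 0, c = 4, d = 3.
So f(n) = -6n^3 + 4n + 3.
Then f(9) = -4335.

-4335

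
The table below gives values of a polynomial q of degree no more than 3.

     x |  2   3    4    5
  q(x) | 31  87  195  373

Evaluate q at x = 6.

Using the Lagrange interpolation formula with nodes 2, 3, 4, 5:
  L_0(x) = (x - 3)(x - 4)(x - 5) / -6
  L_1(x) = (x - 2)(x - 4)(x - 5) / 2
  L_2(x) = (x - 2)(x - 3)(x - 5) / -2
  L_3(x) = (x - 2)(x - 3)(x - 4) / 6
Then q(x) = 31·L_0(x) + 87·L_1(x) + 195·L_2(x) + 373·L_3(x).
Expanding and collecting terms gives q(x) = 3x³ - x² + 4x + 3.
Evaluating at x = 6: q(6) = 639.

639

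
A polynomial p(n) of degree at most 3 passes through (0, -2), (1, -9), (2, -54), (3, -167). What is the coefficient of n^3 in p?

-5

Write p(n) = an^3 + bn^2 + cn + d. Substituting each data point gives a linear system:
  d = -2
  a + b + c + d = -9
  8a + 4b + 2c + d = -54
  27a + 9b + 3c + d = -167
Solving the system yields a = -5, b = -4, c = 2, d = -2.
So p(n) = -5n^3 - 4n^2 + 2n - 2.
The leading coefficient is -5.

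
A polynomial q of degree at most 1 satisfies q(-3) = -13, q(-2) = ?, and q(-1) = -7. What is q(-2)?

On equispaced nodes a degree-1 polynomial has vanishing second forward difference, so
  q(-3) - 2·q(-2) + q(-1) = 0.
Substituting the known values and solving for q(-2):
  -2·q(-2) = 20
  q(-2) = -10.

-10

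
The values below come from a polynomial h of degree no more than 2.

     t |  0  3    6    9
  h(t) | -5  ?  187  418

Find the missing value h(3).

The 3 known points determine the degree-2 polynomial uniquely.
Write h(t) = at^2 + bt + c. Substituting each data point gives a linear system:
  c = -5
  36a + 6b + c = 187
  81a + 9b + c = 418
Solving the system yields a = 5, b = 2, c = -5.
So h(t) = 5t² + 2t - 5.
Then h(3) = 46.

46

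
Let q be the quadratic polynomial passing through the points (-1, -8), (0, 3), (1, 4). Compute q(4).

Write q(u) = au^2 + bu + c. Substituting each data point gives a linear system:
  a - b + c = -8
  c = 3
  a + b + c = 4
Solving the system yields a = -5, b = 6, c = 3.
So q(u) = -5u^2 + 6u + 3.
Then q(4) = -53.

-53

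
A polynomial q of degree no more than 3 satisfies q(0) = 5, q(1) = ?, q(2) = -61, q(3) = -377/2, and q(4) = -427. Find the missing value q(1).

-17/2

On equispaced nodes a degree-3 polynomial has vanishing fourth forward difference, so
  q(0) - 4·q(1) + 6·q(2) - 4·q(3) + q(4) = 0.
Substituting the known values and solving for q(1):
  -4·q(1) = 34
  q(1) = -17/2.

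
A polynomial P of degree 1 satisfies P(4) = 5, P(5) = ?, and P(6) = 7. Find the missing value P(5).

6

On equispaced nodes a degree-1 polynomial has vanishing second forward difference, so
  P(4) - 2·P(5) + P(6) = 0.
Substituting the known values and solving for P(5):
  -2·P(5) = -12
  P(5) = 6.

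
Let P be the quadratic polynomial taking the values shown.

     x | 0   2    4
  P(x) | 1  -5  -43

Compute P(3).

Write P(x) = ax^2 + bx + c. Substituting each data point gives a linear system:
  c = 1
  4a + 2b + c = -5
  16a + 4b + c = -43
Solving the system yields a = -4, b = 5, c = 1.
So P(x) = -4x^2 + 5x + 1.
Then P(3) = -20.

-20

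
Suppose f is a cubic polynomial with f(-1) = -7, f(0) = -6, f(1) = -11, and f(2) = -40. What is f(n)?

Write f(n) = an^3 + bn^2 + cn + d. Substituting each data point gives a linear system:
  -a + b - c + d = -7
  d = -6
  a + b + c + d = -11
  8a + 4b + 2c + d = -40
Solving the system yields a = -3, b = -3, c = 1, d = -6.
So f(n) = -3n^3 - 3n^2 + n - 6.
Check: f(0) = -6. ✓

f(n) = -3n^3 - 3n^2 + n - 6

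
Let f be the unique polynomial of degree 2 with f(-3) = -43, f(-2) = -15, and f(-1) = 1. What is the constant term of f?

Write f(t) = at^2 + bt + c. Substituting each data point gives a linear system:
  9a - 3b + c = -43
  4a - 2b + c = -15
  a - b + c = 1
Solving the system yields a = -6, b = -2, c = 5.
So f(t) = -6t^2 - 2t + 5.
The constant term is 5.

5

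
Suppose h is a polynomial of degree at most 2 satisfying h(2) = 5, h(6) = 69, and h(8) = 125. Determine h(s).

h(s) = 2s^2 - 3

Using the Lagrange interpolation formula with nodes 2, 6, 8:
  L_0(s) = (s - 6)(s - 8) / 24
  L_1(s) = (s - 2)(s - 8) / -8
  L_2(s) = (s - 2)(s - 6) / 12
Then h(s) = 5·L_0(s) + 69·L_1(s) + 125·L_2(s).
Expanding and collecting terms gives h(s) = 2s^2 - 3.
Check: h(6) = 69. ✓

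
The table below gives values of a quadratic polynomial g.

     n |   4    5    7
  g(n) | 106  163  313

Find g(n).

Write g(n) = an^2 + bn + c. Substituting each data point gives a linear system:
  16a + 4b + c = 106
  25a + 5b + c = 163
  49a + 7b + c = 313
Solving the system yields a = 6, b = 3, c = -2.
So g(n) = 6n^2 + 3n - 2.
Check: g(7) = 313. ✓

g(n) = 6n^2 + 3n - 2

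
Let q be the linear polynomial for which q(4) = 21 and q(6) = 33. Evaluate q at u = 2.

Using the Lagrange interpolation formula with nodes 4, 6:
  L_0(u) = (u - 6) / -2
  L_1(u) = (u - 4) / 2
Then q(u) = 21·L_0(u) + 33·L_1(u).
Expanding and collecting terms gives q(u) = 6u - 3.
Evaluating at u = 2: q(2) = 9.

9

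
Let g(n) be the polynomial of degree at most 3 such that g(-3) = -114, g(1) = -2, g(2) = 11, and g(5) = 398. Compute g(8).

1811

Using the Lagrange interpolation formula with nodes -3, 1, 2, 5:
  L_0(n) = (n - 1)(n - 2)(n - 5) / -160
  L_1(n) = (n + 3)(n - 2)(n - 5) / 16
  L_2(n) = (n + 3)(n - 1)(n - 5) / -15
  L_3(n) = (n + 3)(n - 1)(n - 2) / 96
Then g(n) = -114·L_0(n) - 2·L_1(n) + 11·L_2(n) + 398·L_3(n).
Expanding and collecting terms gives g(n) = 4n³ - 3n² - 6n + 3.
Evaluating at n = 8: g(8) = 1811.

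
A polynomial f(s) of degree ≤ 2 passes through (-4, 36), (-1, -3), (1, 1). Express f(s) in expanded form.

Write f(s) = as^2 + bs + c. Substituting each data point gives a linear system:
  16a - 4b + c = 36
  a - b + c = -3
  a + b + c = 1
Solving the system yields a = 3, b = 2, c = -4.
So f(s) = 3s^2 + 2s - 4.
Check: f(1) = 1. ✓

f(s) = 3s^2 + 2s - 4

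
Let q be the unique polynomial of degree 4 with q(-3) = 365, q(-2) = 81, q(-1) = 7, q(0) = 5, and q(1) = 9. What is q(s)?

Write q(s) = as^4 + bs^3 + cs^2 + ds + e. Substituting each data point gives a linear system:
  81a - 27b + 9c - 3d + e = 365
  16a - 8b + 4c - 2d + e = 81
  a - b + c - d + e = 7
  e = 5
  a + b + c + d + e = 9
Solving the system yields a = 3, b = -5, c = 0, d = 6, e = 5.
So q(s) = 3s⁴ - 5s³ + 6s + 5.
Check: q(-2) = 81. ✓

q(s) = 3s^4 - 5s^3 + 6s + 5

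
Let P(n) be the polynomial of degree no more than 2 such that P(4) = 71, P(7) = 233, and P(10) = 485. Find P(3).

Write P(n) = an^2 + bn + c. Substituting each data point gives a linear system:
  16a + 4b + c = 71
  49a + 7b + c = 233
  100a + 10b + c = 485
Solving the system yields a = 5, b = -1, c = -5.
So P(n) = 5n^2 - n - 5.
Then P(3) = 37.

37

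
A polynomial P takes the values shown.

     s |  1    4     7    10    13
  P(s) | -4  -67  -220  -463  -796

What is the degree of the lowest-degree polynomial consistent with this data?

Forward differences of the values at s = 1, 4, 7, 10, 13:
  P  : -4  -67  -220  -463  -796
  Δ  : -63  -153  -243  -333
  Δ^2: -90  -90  -90
  Δ^3: 0  0
  Δ^4: 0
The second differences are constant (-90) and nonzero, while all higher differences vanish, so the minimal degree is 2.

2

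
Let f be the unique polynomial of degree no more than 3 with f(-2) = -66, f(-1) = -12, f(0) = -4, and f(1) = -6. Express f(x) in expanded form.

f(x) = 6x^3 - 5x^2 - 3x - 4

Write f(x) = ax^3 + bx^2 + cx + d. Substituting each data point gives a linear system:
  -8a + 4b - 2c + d = -66
  -a + b - c + d = -12
  d = -4
  a + b + c + d = -6
Solving the system yields a = 6, b = -5, c = -3, d = -4.
So f(x) = 6x^3 - 5x^2 - 3x - 4.
Check: f(-2) = -66. ✓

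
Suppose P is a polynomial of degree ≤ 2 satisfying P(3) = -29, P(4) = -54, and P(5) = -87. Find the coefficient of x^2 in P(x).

Write P(x) = ax^2 + bx + c. Substituting each data point gives a linear system:
  9a + 3b + c = -29
  16a + 4b + c = -54
  25a + 5b + c = -87
Solving the system yields a = -4, b = 3, c = -2.
So P(x) = -4x^2 + 3x - 2.
The leading coefficient is -4.

-4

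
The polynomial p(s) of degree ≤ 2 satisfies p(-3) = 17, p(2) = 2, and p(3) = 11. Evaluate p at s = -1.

Using the Lagrange interpolation formula with nodes -3, 2, 3:
  L_0(s) = (s - 2)(s - 3) / 30
  L_1(s) = (s + 3)(s - 3) / -5
  L_2(s) = (s + 3)(s - 2) / 6
Then p(s) = 17·L_0(s) + 2·L_1(s) + 11·L_2(s).
Expanding and collecting terms gives p(s) = 2s^2 - s - 4.
Evaluating at s = -1: p(-1) = -1.

-1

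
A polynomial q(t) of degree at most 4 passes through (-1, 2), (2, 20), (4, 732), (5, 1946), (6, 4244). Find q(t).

Using the Lagrange interpolation formula with nodes -1, 2, 4, 5, 6:
  L_0(t) = (t - 2)(t - 4)(t - 5)(t - 6) / 630
  L_1(t) = (t + 1)(t - 4)(t - 5)(t - 6) / -72
  L_2(t) = (t + 1)(t - 2)(t - 5)(t - 6) / 20
  L_3(t) = (t + 1)(t - 2)(t - 4)(t - 6) / -18
  L_4(t) = (t + 1)(t - 2)(t - 4)(t - 5) / 56
Then q(t) = 2·L_0(t) + 20·L_1(t) + 732·L_2(t) + 1946·L_3(t) + 4244·L_4(t).
Expanding and collecting terms gives q(t) = 4t^4 - 4t^3 - 2t^2 - 4.
Check: q(-1) = 2. ✓

q(t) = 4t^4 - 4t^3 - 2t^2 - 4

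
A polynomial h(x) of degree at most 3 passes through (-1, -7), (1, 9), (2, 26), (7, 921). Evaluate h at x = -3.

-119

Write h(x) = ax^3 + bx^2 + cx + d. Substituting each data point gives a linear system:
  -a + b - c + d = -7
  a + b + c + d = 9
  8a + 4b + 2c + d = 26
  343a + 49b + 7c + d = 921
Solving the system yields a = 3, b = -3, c = 5, d = 4.
So h(x) = 3x³ - 3x² + 5x + 4.
Then h(-3) = -119.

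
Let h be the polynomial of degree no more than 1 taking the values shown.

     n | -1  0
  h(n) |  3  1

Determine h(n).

h(n) = -2n + 1

Using the Lagrange interpolation formula with nodes -1, 0:
  L_0(n) = n / -1
  L_1(n) = (n + 1) / 1
Then h(n) = 3·L_0(n) + 1·L_1(n).
Expanding and collecting terms gives h(n) = -2n + 1.
Check: h(0) = 1. ✓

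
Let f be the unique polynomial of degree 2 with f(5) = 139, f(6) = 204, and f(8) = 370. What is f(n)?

f(n) = 6n^2 - n - 6

Write f(n) = an^2 + bn + c. Substituting each data point gives a linear system:
  25a + 5b + c = 139
  36a + 6b + c = 204
  64a + 8b + c = 370
Solving the system yields a = 6, b = -1, c = -6.
So f(n) = 6n² - n - 6.
Check: f(8) = 370. ✓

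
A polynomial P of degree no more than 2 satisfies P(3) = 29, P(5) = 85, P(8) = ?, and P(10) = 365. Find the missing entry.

The 3 known points determine the degree-2 polynomial uniquely.
Write P(n) = an^2 + bn + c. Substituting each data point gives a linear system:
  9a + 3b + c = 29
  25a + 5b + c = 85
  100a + 10b + c = 365
Solving the system yields a = 4, b = -4, c = 5.
So P(n) = 4n^2 - 4n + 5.
Then P(8) = 229.

229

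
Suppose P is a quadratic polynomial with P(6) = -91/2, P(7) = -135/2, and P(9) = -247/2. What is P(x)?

Write P(x) = ax^2 + bx + c. Substituting each data point gives a linear system:
  36a + 6b + c = -91/2
  49a + 7b + c = -135/2
  81a + 9b + c = -247/2
Solving the system yields a = -2, b = 4, c = 5/2.
So P(x) = -2x^2 + 4x + 5/2.
Check: P(6) = -91/2. ✓

P(x) = -2x^2 + 4x + 5/2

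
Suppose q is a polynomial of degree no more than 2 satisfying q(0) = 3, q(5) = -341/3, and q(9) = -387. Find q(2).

Using the Lagrange interpolation formula with nodes 0, 5, 9:
  L_0(n) = (n - 5)(n - 9) / 45
  L_1(n) = n(n - 9) / -20
  L_2(n) = n(n - 5) / 36
Then q(n) = 3·L_0(n) - 341/3·L_1(n) - 387·L_2(n).
Expanding and collecting terms gives q(n) = -5n² + (5/3)n + 3.
Evaluating at n = 2: q(2) = -41/3.

-41/3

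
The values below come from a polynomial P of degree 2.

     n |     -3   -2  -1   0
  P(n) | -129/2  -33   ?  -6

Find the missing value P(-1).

On equispaced nodes a degree-2 polynomial has vanishing third forward difference, so
  - P(-3) + 3·P(-2) - 3·P(-1) + P(0) = 0.
Substituting the known values and solving for P(-1):
  -3·P(-1) = 81/2
  P(-1) = -27/2.

-27/2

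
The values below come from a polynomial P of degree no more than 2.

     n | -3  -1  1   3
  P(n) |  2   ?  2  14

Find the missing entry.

The 3 known points determine the degree-2 polynomial uniquely.
Write P(n) = an^2 + bn + c. Substituting each data point gives a linear system:
  9a - 3b + c = 2
  a + b + c = 2
  9a + 3b + c = 14
Solving the system yields a = 1, b = 2, c = -1.
So P(n) = n^2 + 2n - 1.
Then P(-1) = -2.

-2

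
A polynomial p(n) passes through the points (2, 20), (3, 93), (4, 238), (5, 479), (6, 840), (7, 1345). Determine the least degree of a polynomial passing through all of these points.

3

Forward differences of the values at n = 2, 3, 4, 5, 6, 7:
  p  : 20  93  238  479  840  1345
  Δ  : 73  145  241  361  505
  Δ^2: 72  96  120  144
  Δ^3: 24  24  24
  Δ^4: 0  0
  Δ^5: 0
The third differences are constant (24) and nonzero, while all higher differences vanish, so the minimal degree is 3.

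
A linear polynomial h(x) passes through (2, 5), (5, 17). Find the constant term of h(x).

-3

Write h(x) = ax + b. Substituting each data point gives a linear system:
  2a + b = 5
  5a + b = 17
Solving the system yields a = 4, b = -3.
So h(x) = 4x - 3.
The constant term is -3.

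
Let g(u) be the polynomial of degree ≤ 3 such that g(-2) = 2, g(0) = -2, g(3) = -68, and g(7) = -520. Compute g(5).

Using the Lagrange interpolation formula with nodes -2, 0, 3, 7:
  L_0(u) = u(u - 3)(u - 7) / -90
  L_1(u) = (u + 2)(u - 3)(u - 7) / 42
  L_2(u) = (u + 2)u(u - 7) / -60
  L_3(u) = (u + 2)u(u - 3) / 252
Then g(u) = 2·L_0(u) - 2·L_1(u) - 68·L_2(u) - 520·L_3(u).
Expanding and collecting terms gives g(u) = -u^3 - 3u^2 - 4u - 2.
Evaluating at u = 5: g(5) = -222.

-222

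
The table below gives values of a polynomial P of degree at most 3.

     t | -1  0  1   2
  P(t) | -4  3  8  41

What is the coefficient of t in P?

Write P(t) = at^3 + bt^2 + ct + d. Substituting each data point gives a linear system:
  -a + b - c + d = -4
  d = 3
  a + b + c + d = 8
  8a + 4b + 2c + d = 41
Solving the system yields a = 5, b = -1, c = 1, d = 3.
So P(t) = 5t³ - t² + t + 3.
The coefficient of t is 1.

1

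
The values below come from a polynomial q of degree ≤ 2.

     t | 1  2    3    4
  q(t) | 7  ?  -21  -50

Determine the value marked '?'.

The 3 known points determine the degree-2 polynomial uniquely.
Write q(t) = at^2 + bt + c. Substituting each data point gives a linear system:
  a + b + c = 7
  9a + 3b + c = -21
  16a + 4b + c = -50
Solving the system yields a = -5, b = 6, c = 6.
So q(t) = -5t^2 + 6t + 6.
Then q(2) = -2.

-2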